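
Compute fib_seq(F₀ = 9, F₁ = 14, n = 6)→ F_2 = F_1 + F_0 = 23
F_3 = F_2 + F_1 = 37
F_4 = F_3 + F_2 = 60
...
= [9, 14, 23, 37, 60, 97]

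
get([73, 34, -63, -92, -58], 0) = 73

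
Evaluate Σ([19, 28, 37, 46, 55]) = 19 + 28 + 37 + 46 + 55
= 185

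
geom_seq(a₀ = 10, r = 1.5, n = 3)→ [10.0, 15.0, 22.5]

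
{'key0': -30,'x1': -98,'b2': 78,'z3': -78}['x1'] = -98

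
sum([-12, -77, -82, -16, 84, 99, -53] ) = -57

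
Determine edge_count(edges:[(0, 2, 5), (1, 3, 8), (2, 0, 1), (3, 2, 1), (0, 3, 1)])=5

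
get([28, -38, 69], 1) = -38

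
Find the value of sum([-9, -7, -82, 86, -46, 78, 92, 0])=(-9) + (-7) + (-82) + 86 + (-46) + 78 + 92 + 0
= 112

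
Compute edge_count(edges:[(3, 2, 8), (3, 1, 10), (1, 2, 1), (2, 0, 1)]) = 4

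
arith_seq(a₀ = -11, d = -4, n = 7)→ a_0 = -11 + 0*-4 = -11
a_1 = -11 + 1*-4 = -15
a_2 = -11 + 2*-4 = -19
...
= [-11, -15, -19, -23, -27, -31, -35]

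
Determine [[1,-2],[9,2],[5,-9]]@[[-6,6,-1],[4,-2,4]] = C[0][0] = (1)*(-6) + (-2)*(4) = -14
C[0][1] = (1)*(6) + (-2)*(-2) = 10
C[0][2] = (1)*(-1) + (-2)*(4) = -9
C[1][0] = (9)*(-6) + (2)*(4) = -46
C[1][1] = (9)*(6) + (2)*(-2) = 50
C[1][2] = (9)*(-1) + (2)*(4) = -1
... (3 more cells)
= [[-14, 10, -9], [-46, 50, -1], [-66, 48, -41]]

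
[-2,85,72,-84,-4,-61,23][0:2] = [-2, 85]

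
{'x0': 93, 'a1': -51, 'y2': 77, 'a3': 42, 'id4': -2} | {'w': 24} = {'x0': 93, 'a1': -51, 'y2': 77, 'a3': 42, 'id4': -2, 'w': 24}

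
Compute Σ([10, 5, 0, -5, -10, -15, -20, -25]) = -60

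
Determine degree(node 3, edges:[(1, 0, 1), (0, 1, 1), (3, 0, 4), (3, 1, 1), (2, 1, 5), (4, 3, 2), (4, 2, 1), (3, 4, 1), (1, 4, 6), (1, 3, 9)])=incident: (3,0), (3,1), (4,3), (3,4), (1,3)
= 5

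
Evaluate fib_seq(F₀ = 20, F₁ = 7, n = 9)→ [20, 7, 27, 34, 61, 95, 156, 251, 407]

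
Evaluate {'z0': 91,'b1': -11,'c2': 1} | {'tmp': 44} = {'z0': 91, 'b1': -11, 'c2': 1, 'tmp': 44}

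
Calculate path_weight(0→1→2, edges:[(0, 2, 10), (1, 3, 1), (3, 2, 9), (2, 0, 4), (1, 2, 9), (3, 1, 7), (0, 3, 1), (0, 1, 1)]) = 10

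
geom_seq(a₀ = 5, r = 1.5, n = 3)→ [5.0, 7.5, 11.25]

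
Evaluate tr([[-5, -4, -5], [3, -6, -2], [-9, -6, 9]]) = -2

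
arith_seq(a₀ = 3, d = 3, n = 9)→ a_0 = 3 + 0*3 = 3
a_1 = 3 + 1*3 = 6
a_2 = 3 + 2*3 = 9
...
= [3, 6, 9, 12, 15, 18, 21, 24, 27]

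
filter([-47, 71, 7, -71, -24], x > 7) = [71]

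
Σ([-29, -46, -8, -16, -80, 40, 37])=(-29) + (-46) + (-8) + (-16) + (-80) + 40 + 37
= -102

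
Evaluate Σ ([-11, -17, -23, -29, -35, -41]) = (-11) + (-17) + (-23) + (-29) + (-35) + (-41)
= -156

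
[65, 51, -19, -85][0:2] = [65, 51]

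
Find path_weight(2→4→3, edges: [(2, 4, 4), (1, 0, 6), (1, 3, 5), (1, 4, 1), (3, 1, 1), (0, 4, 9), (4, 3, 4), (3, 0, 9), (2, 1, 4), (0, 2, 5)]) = w(2→4)=4 + w(4→3)=4
= 8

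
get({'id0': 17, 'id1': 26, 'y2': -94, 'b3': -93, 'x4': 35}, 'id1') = 26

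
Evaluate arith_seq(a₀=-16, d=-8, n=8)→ [-16, -24, -32, -40, -48, -56, -64, -72]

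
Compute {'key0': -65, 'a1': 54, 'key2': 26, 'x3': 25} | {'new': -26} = {'key0': -65, 'a1': 54, 'key2': 26, 'x3': 25, 'new': -26}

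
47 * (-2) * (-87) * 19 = 155382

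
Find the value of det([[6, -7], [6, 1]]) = (6)*(1) - (-7)*(6)
= 48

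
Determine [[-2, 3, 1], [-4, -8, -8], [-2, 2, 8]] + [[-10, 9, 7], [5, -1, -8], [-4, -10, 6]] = [[-12, 12, 8], [1, -9, -16], [-6, -8, 14]]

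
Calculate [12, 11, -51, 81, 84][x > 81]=[84]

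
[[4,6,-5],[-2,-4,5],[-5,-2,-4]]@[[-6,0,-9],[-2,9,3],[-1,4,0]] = C[0][0] = (4)*(-6) + (6)*(-2) + (-5)*(-1) = -31
C[0][1] = (4)*(0) + (6)*(9) + (-5)*(4) = 34
C[0][2] = (4)*(-9) + (6)*(3) + (-5)*(0) = -18
C[1][0] = (-2)*(-6) + (-4)*(-2) + (5)*(-1) = 15
C[1][1] = (-2)*(0) + (-4)*(9) + (5)*(4) = -16
C[1][2] = (-2)*(-9) + (-4)*(3) + (5)*(0) = 6
... (3 more cells)
= [[-31, 34, -18], [15, -16, 6], [38, -34, 39]]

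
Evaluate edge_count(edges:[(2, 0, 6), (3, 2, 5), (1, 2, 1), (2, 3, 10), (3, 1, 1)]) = 5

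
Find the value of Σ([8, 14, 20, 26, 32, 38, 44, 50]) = 8 + 14 + 20 + 26 + 32 + 38 + 44 + 50
= 232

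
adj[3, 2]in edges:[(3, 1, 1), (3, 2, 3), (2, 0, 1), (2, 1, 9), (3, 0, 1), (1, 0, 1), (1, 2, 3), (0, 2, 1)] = 3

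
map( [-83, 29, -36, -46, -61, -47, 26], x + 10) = [-73, 39, -26, -36, -51, -37, 36]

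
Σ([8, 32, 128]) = 8 + 32 + 128
= 168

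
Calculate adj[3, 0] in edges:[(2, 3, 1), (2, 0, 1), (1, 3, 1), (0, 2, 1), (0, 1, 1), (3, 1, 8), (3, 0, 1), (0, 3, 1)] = 1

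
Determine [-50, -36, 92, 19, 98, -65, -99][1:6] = [-36, 92, 19, 98, -65]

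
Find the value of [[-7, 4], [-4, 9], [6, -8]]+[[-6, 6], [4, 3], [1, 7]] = [[-13, 10], [0, 12], [7, -1]]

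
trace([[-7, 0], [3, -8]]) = -15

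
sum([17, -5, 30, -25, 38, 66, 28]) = 17 + (-5) + 30 + (-25) + 38 + 66 + 28
= 149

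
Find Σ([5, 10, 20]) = 35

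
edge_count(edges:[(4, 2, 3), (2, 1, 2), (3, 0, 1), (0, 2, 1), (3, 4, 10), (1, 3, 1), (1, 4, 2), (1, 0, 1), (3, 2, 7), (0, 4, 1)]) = 10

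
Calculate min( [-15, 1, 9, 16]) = -15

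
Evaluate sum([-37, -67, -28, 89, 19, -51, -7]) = -82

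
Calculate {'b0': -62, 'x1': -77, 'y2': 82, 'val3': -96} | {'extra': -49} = {'b0': -62, 'x1': -77, 'y2': 82, 'val3': -96, 'extra': -49}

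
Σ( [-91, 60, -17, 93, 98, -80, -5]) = (-91) + 60 + (-17) + 93 + 98 + (-80) + (-5)
= 58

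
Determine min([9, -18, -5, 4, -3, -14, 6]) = -18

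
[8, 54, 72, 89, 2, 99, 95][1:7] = [54, 72, 89, 2, 99, 95]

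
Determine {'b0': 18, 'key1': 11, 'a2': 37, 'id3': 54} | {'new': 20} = {'b0': 18, 'key1': 11, 'a2': 37, 'id3': 54, 'new': 20}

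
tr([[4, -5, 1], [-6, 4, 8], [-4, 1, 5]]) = diagonal: 4 + 4 + 5
= 13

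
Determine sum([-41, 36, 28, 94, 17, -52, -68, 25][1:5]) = 175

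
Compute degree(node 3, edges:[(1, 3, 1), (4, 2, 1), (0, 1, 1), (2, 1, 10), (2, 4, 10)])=1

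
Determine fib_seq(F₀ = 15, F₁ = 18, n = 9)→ F_2 = F_1 + F_0 = 33
F_3 = F_2 + F_1 = 51
F_4 = F_3 + F_2 = 84
...
= [15, 18, 33, 51, 84, 135, 219, 354, 573]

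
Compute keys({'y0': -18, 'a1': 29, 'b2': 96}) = ['y0', 'a1', 'b2']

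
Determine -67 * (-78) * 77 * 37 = 14888874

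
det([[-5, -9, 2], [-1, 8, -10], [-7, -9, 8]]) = (1)*(-5)*det([[8, -10], [-9, 8]]) + (-1)*(-9)*det([[-1, -10], [-7, 8]]) + (1)*(2)*det([[-1, 8], [-7, -9]])
= 130 + -702 + 130
= -442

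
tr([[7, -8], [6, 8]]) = diagonal: 7 + 8
= 15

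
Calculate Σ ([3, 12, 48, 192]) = 255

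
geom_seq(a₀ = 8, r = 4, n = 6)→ [8, 32, 128, 512, 2048, 8192]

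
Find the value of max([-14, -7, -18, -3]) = -3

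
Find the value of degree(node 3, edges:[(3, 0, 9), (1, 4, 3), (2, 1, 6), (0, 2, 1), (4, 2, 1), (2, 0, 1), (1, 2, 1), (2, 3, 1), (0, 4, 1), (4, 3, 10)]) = incident: (3,0), (2,3), (4,3)
= 3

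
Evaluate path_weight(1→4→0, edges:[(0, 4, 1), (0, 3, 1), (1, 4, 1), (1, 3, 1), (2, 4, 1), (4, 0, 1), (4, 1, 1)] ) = 2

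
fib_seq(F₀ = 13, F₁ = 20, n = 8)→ [13, 20, 33, 53, 86, 139, 225, 364]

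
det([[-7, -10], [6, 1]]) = 53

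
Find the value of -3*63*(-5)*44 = 41580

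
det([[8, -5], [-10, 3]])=(8)*(3) - (-5)*(-10)
= -26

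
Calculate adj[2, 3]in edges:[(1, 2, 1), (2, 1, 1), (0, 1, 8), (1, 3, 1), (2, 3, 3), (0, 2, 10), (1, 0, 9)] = 3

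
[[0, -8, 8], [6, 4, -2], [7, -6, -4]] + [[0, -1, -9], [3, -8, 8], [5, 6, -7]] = [[0, -9, -1], [9, -4, 6], [12, 0, -11]]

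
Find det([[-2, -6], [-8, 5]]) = (-2)*(5) - (-6)*(-8)
= -58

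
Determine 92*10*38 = 34960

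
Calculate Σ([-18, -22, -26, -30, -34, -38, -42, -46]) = -256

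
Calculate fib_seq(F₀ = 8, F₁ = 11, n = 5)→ F_2 = F_1 + F_0 = 19
F_3 = F_2 + F_1 = 30
F_4 = F_3 + F_2 = 49
= [8, 11, 19, 30, 49]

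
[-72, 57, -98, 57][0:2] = [-72, 57]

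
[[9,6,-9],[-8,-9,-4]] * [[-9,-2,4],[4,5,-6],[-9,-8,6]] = [[24, 84, -54], [72, 3, -2]]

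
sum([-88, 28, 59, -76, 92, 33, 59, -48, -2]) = 57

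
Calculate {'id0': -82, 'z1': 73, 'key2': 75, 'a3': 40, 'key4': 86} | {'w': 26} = {'id0': -82, 'z1': 73, 'key2': 75, 'a3': 40, 'key4': 86, 'w': 26}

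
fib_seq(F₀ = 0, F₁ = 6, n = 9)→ F_2 = F_1 + F_0 = 6
F_3 = F_2 + F_1 = 12
F_4 = F_3 + F_2 = 18
...
= [0, 6, 6, 12, 18, 30, 48, 78, 126]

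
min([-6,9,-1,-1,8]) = -6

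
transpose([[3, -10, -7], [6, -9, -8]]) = [[3, 6], [-10, -9], [-7, -8]]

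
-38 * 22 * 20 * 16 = -267520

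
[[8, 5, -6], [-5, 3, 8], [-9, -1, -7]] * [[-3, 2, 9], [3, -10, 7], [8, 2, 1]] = [[-57, -46, 101], [88, -24, -16], [-32, -22, -95]]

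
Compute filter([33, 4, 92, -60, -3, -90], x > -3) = keep x where x > -3: 33✓, 4✓, 92✓, -60✗, -3✗, -90✗
= [33, 4, 92]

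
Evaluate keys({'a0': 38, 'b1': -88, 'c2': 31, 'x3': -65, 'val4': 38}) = ['a0', 'b1', 'c2', 'x3', 'val4']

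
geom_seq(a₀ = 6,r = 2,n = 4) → [6, 12, 24, 48]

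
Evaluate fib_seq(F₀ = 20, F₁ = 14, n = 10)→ F_2 = F_1 + F_0 = 34
F_3 = F_2 + F_1 = 48
F_4 = F_3 + F_2 = 82
...
= [20, 14, 34, 48, 82, 130, 212, 342, 554, 896]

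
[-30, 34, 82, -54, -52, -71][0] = -30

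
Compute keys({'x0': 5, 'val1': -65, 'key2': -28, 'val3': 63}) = ['x0', 'val1', 'key2', 'val3']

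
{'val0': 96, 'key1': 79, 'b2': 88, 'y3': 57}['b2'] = 88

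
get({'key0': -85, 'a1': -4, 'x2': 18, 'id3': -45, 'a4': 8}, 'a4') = 8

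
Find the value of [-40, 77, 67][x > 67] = keep x where x > 67: -40✗, 77✓, 67✗
= [77]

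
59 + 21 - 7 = 73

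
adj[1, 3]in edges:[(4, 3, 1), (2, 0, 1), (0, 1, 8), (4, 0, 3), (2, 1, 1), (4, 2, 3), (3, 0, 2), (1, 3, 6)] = 6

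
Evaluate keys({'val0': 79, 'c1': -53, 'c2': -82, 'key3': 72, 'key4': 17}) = ['val0', 'c1', 'c2', 'key3', 'key4']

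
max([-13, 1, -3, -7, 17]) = 17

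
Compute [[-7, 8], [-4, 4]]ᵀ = [[-7, -4], [8, 4]]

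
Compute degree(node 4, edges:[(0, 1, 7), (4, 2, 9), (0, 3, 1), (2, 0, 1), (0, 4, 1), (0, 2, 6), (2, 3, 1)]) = incident: (4,2), (0,4)
= 2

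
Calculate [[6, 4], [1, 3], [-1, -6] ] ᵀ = [[6, 1, -1], [4, 3, -6]]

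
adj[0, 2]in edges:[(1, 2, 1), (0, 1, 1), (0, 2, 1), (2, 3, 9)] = 1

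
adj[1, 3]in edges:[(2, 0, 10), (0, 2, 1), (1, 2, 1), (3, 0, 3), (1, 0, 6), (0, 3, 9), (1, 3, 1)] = 1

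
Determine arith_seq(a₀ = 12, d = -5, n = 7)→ [12, 7, 2, -3, -8, -13, -18]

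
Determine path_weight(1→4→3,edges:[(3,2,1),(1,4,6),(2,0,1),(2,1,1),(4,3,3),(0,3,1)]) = w(1→4)=6 + w(4→3)=3
= 9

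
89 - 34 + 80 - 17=118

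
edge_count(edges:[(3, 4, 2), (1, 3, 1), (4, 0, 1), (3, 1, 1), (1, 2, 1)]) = 5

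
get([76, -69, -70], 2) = -70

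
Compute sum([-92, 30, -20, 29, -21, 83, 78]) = (-92) + 30 + (-20) + 29 + (-21) + 83 + 78
= 87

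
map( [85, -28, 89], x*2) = [170, -56, 178]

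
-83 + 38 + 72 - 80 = -53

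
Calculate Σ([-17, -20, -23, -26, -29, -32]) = -147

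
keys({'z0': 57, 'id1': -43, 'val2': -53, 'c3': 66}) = ['z0', 'id1', 'val2', 'c3']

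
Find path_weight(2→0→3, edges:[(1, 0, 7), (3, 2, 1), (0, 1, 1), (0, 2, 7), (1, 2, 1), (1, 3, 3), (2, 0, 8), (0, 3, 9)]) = w(2→0)=8 + w(0→3)=9
= 17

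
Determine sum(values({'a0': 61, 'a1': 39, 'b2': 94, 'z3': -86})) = 61 + 39 + 94 + (-86)
= 108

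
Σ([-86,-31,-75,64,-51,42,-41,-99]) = -277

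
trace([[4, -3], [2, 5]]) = diagonal: 4 + 5
= 9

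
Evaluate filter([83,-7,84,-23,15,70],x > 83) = keep x where x > 83: 83✗, -7✗, 84✓, -23✗, 15✗, 70✗
= [84]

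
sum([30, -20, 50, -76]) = 30 + (-20) + 50 + (-76)
= -16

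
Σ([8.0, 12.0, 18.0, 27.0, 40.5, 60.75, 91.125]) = 8.0 + 12.0 + 18.0 + 27.0 + 40.5 + 60.75 + 91.125
= 257.375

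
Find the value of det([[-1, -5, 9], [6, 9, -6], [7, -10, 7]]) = -690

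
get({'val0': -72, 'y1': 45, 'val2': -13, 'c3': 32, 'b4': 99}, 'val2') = -13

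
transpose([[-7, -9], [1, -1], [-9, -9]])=[[-7, 1, -9], [-9, -1, -9]]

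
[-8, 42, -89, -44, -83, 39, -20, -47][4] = -83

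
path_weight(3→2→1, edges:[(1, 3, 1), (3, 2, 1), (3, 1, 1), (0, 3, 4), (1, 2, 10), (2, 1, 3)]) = w(3→2)=1 + w(2→1)=3
= 4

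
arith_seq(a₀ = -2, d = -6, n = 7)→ [-2, -8, -14, -20, -26, -32, -38]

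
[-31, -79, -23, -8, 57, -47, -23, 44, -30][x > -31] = keep x where x > -31: -31✗, -79✗, -23✓, -8✓, 57✓, -47✗, -23✓, 44✓, -30✓
= [-23, -8, 57, -23, 44, -30]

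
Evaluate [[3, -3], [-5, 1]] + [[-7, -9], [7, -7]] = [[-4, -12], [2, -6]]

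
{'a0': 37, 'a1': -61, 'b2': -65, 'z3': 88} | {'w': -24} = {'a0': 37, 'a1': -61, 'b2': -65, 'z3': 88, 'w': -24}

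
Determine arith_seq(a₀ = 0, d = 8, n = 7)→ [0, 8, 16, 24, 32, 40, 48]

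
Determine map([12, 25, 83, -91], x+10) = 12+10=22, 25+10=35, 83+10=93, -91+10=-81
= [22, 35, 93, -81]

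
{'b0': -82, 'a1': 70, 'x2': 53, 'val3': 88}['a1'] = 70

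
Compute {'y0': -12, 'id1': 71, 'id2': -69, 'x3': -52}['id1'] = 71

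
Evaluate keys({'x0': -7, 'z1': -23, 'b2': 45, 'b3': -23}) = ['x0', 'z1', 'b2', 'b3']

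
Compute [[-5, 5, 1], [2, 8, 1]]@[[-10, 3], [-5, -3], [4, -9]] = [[29, -39], [-56, -27]]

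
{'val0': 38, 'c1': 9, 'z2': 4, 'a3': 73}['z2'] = 4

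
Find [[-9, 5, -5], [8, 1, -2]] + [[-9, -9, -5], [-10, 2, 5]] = [[-18, -4, -10], [-2, 3, 3]]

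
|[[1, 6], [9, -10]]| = (1)*(-10) - (6)*(9)
= -64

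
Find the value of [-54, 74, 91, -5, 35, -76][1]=74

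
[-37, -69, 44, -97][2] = 44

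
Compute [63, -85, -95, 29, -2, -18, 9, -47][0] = 63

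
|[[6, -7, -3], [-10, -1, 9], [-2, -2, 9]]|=(1)*(6)*det([[-1, 9], [-2, 9]]) + (-1)*(-7)*det([[-10, 9], [-2, 9]]) + (1)*(-3)*det([[-10, -1], [-2, -2]])
= 54 + -504 + -54
= -504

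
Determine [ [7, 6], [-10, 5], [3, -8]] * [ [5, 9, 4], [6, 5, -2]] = C[0][0] = (7)*(5) + (6)*(6) = 71
C[0][1] = (7)*(9) + (6)*(5) = 93
C[0][2] = (7)*(4) + (6)*(-2) = 16
C[1][0] = (-10)*(5) + (5)*(6) = -20
C[1][1] = (-10)*(9) + (5)*(5) = -65
C[1][2] = (-10)*(4) + (5)*(-2) = -50
... (3 more cells)
= [[71, 93, 16], [-20, -65, -50], [-33, -13, 28]]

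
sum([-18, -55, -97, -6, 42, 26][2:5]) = slice → [-97, -6, 42]
(-97) + (-6) + 42
= -61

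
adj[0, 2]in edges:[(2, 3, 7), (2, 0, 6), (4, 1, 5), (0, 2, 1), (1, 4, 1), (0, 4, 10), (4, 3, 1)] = 1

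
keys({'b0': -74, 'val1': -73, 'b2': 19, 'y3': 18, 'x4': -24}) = ['b0', 'val1', 'b2', 'y3', 'x4']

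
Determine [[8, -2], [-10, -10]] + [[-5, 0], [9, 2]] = [[3, -2], [-1, -8]]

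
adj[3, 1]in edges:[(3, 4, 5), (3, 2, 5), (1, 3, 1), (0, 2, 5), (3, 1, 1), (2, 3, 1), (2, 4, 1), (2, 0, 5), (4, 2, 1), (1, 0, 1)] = 1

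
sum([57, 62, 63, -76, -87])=57 + 62 + 63 + (-76) + (-87)
= 19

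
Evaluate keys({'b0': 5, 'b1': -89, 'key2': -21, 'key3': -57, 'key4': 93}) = ['b0', 'b1', 'key2', 'key3', 'key4']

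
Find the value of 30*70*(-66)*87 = -12058200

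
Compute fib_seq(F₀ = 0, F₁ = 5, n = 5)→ F_2 = F_1 + F_0 = 5
F_3 = F_2 + F_1 = 10
F_4 = F_3 + F_2 = 15
= [0, 5, 5, 10, 15]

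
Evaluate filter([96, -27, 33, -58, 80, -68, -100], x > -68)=keep x where x > -68: 96✓, -27✓, 33✓, -58✓, 80✓, -68✗, -100✗
= [96, -27, 33, -58, 80]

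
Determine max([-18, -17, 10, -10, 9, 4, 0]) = 10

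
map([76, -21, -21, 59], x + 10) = [86, -11, -11, 69]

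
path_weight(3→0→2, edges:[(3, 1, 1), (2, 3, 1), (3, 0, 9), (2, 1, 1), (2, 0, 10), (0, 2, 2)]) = w(3→0)=9 + w(0→2)=2
= 11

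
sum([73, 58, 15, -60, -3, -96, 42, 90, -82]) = 73 + 58 + 15 + (-60) + (-3) + (-96) + 42 + 90 + (-82)
= 37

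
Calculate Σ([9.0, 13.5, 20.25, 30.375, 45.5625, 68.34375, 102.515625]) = 9.0 + 13.5 + 20.25 + 30.375 + 45.5625 + 68.34375 + 102.515625
= 289.546875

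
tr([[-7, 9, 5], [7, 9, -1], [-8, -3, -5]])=diagonal: (-7) + 9 + (-5)
= -3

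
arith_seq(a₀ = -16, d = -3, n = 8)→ a_0 = -16 + 0*-3 = -16
a_1 = -16 + 1*-3 = -19
a_2 = -16 + 2*-3 = -22
...
= [-16, -19, -22, -25, -28, -31, -34, -37]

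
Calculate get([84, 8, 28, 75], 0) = 84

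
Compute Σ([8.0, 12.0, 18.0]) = 38.0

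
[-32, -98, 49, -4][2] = 49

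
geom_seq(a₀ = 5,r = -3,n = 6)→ [5, -15, 45, -135, 405, -1215]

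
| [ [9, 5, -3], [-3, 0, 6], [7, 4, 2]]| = (1)*(9)*det([[0, 6], [4, 2]]) + (-1)*(5)*det([[-3, 6], [7, 2]]) + (1)*(-3)*det([[-3, 0], [7, 4]])
= -216 + 240 + 36
= 60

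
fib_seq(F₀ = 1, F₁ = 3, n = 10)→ F_2 = F_1 + F_0 = 4
F_3 = F_2 + F_1 = 7
F_4 = F_3 + F_2 = 11
...
= [1, 3, 4, 7, 11, 18, 29, 47, 76, 123]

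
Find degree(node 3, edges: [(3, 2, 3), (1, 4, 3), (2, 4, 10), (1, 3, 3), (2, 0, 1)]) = incident: (3,2), (1,3)
= 2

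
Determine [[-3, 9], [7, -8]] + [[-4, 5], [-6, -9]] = [[-7, 14], [1, -17]]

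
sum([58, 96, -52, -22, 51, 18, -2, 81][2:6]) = -5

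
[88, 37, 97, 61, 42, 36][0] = 88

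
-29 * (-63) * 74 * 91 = 12303018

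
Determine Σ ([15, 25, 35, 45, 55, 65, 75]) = 315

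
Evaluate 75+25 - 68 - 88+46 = -10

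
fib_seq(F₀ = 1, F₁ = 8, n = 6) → F_2 = F_1 + F_0 = 9
F_3 = F_2 + F_1 = 17
F_4 = F_3 + F_2 = 26
...
= [1, 8, 9, 17, 26, 43]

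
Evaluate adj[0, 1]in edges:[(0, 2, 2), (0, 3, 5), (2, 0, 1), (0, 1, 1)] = 1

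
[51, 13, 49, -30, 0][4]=0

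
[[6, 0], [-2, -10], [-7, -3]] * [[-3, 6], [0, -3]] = C[0][0] = (6)*(-3) + (0)*(0) = -18
C[0][1] = (6)*(6) + (0)*(-3) = 36
C[1][0] = (-2)*(-3) + (-10)*(0) = 6
C[1][1] = (-2)*(6) + (-10)*(-3) = 18
C[2][0] = (-7)*(-3) + (-3)*(0) = 21
C[2][1] = (-7)*(6) + (-3)*(-3) = -33
= [[-18, 36], [6, 18], [21, -33]]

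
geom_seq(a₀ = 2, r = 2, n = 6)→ a_0 = 2*2^0 = 2
a_1 = 2*2^1 = 4
a_2 = 2*2^2 = 8
...
= [2, 4, 8, 16, 32, 64]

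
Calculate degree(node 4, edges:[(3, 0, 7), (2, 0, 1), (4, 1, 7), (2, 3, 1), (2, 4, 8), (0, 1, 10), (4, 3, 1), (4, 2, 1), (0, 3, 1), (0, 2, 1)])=incident: (4,1), (2,4), (4,3), (4,2)
= 4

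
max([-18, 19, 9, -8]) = 19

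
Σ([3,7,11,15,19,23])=3 + 7 + 11 + 15 + 19 + 23
= 78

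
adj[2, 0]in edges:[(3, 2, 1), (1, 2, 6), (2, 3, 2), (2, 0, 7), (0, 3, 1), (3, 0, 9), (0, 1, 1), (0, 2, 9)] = 7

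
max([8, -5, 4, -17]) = 8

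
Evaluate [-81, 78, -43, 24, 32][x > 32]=keep x where x > 32: -81✗, 78✓, -43✗, 24✗, 32✗
= [78]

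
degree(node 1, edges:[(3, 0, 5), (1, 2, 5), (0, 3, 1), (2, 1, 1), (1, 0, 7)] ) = 3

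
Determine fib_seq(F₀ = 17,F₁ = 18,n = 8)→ [17, 18, 35, 53, 88, 141, 229, 370]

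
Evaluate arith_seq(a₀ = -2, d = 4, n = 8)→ a_0 = -2 + 0*4 = -2
a_1 = -2 + 1*4 = 2
a_2 = -2 + 2*4 = 6
...
= [-2, 2, 6, 10, 14, 18, 22, 26]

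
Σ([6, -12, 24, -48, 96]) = 66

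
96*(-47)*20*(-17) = 1534080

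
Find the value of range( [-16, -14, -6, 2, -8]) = 18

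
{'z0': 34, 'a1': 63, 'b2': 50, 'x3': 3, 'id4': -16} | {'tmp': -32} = {'z0': 34, 'a1': 63, 'b2': 50, 'x3': 3, 'id4': -16, 'tmp': -32}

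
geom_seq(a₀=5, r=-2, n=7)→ a_0 = 5*(-2)^0 = 5
a_1 = 5*(-2)^1 = -10
a_2 = 5*(-2)^2 = 20
...
= [5, -10, 20, -40, 80, -160, 320]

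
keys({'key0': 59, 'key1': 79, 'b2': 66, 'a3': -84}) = ['key0', 'key1', 'b2', 'a3']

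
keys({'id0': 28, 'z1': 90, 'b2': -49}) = ['id0', 'z1', 'b2']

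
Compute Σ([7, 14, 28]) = 7 + 14 + 28
= 49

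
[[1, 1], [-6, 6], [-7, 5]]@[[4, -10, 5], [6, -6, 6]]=C[0][0] = (1)*(4) + (1)*(6) = 10
C[0][1] = (1)*(-10) + (1)*(-6) = -16
C[0][2] = (1)*(5) + (1)*(6) = 11
C[1][0] = (-6)*(4) + (6)*(6) = 12
C[1][1] = (-6)*(-10) + (6)*(-6) = 24
C[1][2] = (-6)*(5) + (6)*(6) = 6
... (3 more cells)
= [[10, -16, 11], [12, 24, 6], [2, 40, -5]]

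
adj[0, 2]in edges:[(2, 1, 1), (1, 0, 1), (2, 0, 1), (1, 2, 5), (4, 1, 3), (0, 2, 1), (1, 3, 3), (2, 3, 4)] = 1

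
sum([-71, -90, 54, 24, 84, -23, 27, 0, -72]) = -67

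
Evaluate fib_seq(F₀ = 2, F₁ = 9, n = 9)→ F_2 = F_1 + F_0 = 11
F_3 = F_2 + F_1 = 20
F_4 = F_3 + F_2 = 31
...
= [2, 9, 11, 20, 31, 51, 82, 133, 215]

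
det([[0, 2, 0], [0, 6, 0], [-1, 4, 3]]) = 0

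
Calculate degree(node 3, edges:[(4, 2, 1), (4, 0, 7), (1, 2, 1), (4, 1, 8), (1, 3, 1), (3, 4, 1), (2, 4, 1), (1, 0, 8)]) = 2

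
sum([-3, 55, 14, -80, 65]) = 51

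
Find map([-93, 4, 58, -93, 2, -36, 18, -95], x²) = [8649, 16, 3364, 8649, 4, 1296, 324, 9025]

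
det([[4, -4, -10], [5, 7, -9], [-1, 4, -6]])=(1)*(4)*det([[7, -9], [4, -6]]) + (-1)*(-4)*det([[5, -9], [-1, -6]]) + (1)*(-10)*det([[5, 7], [-1, 4]])
= -24 + -156 + -270
= -450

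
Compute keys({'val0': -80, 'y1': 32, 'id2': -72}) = ['val0', 'y1', 'id2']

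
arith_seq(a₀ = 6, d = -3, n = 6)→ [6, 3, 0, -3, -6, -9]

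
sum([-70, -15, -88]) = (-70) + (-15) + (-88)
= -173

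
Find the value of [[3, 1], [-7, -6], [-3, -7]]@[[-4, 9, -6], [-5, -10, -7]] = [[-17, 17, -25], [58, -3, 84], [47, 43, 67]]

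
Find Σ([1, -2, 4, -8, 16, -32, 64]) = 1 + -2 + 4 + -8 + 16 + -32 + 64
= 43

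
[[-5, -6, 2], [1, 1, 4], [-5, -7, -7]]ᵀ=[[-5, 1, -5], [-6, 1, -7], [2, 4, -7]]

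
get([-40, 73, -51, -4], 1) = 73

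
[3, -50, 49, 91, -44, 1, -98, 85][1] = -50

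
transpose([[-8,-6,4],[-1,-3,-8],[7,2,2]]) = [[-8, -1, 7], [-6, -3, 2], [4, -8, 2]]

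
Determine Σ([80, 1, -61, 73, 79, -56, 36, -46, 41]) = 147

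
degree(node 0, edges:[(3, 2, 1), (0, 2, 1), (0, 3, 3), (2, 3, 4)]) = incident: (0,2), (0,3)
= 2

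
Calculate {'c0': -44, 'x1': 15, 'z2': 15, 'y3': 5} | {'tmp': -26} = {'c0': -44, 'x1': 15, 'z2': 15, 'y3': 5, 'tmp': -26}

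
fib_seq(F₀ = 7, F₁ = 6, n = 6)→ F_2 = F_1 + F_0 = 13
F_3 = F_2 + F_1 = 19
F_4 = F_3 + F_2 = 32
...
= [7, 6, 13, 19, 32, 51]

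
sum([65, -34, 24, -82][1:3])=slice → [-34, 24]
(-34) + 24
= -10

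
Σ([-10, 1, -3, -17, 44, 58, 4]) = (-10) + 1 + (-3) + (-17) + 44 + 58 + 4
= 77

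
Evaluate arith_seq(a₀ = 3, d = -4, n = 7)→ [3, -1, -5, -9, -13, -17, -21]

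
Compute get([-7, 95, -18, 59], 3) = 59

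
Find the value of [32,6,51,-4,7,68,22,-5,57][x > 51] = keep x where x > 51: 32✗, 6✗, 51✗, -4✗, 7✗, 68✓, 22✗, -5✗, 57✓
= [68, 57]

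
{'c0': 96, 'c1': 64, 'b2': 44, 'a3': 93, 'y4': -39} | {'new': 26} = {'c0': 96, 'c1': 64, 'b2': 44, 'a3': 93, 'y4': -39, 'new': 26}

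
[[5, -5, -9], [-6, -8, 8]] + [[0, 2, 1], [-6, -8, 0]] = [[5, -3, -8], [-12, -16, 8]]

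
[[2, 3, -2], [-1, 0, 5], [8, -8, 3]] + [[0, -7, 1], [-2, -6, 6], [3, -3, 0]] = [[2, -4, -1], [-3, -6, 11], [11, -11, 3]]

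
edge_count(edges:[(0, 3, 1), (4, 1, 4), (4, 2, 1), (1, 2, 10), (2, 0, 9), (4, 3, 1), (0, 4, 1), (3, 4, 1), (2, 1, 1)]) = 9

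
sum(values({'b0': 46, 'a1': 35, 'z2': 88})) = 46 + 35 + 88
= 169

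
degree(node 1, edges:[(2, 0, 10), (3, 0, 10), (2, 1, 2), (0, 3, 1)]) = incident: (2,1)
= 1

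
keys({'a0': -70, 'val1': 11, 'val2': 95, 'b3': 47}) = ['a0', 'val1', 'val2', 'b3']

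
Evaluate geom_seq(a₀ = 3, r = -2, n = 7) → a_0 = 3*(-2)^0 = 3
a_1 = 3*(-2)^1 = -6
a_2 = 3*(-2)^2 = 12
...
= [3, -6, 12, -24, 48, -96, 192]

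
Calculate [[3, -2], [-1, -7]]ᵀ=[[3, -1], [-2, -7]]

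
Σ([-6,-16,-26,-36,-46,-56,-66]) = -252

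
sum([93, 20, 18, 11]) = 142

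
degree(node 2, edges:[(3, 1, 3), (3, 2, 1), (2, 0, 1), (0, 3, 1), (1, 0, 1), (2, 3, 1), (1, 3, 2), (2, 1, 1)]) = incident: (3,2), (2,0), (2,3), (2,1)
= 4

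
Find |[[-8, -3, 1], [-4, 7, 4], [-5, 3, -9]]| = (1)*(-8)*det([[7, 4], [3, -9]]) + (-1)*(-3)*det([[-4, 4], [-5, -9]]) + (1)*(1)*det([[-4, 7], [-5, 3]])
= 600 + 168 + 23
= 791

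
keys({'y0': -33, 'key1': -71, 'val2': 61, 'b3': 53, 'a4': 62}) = ['y0', 'key1', 'val2', 'b3', 'a4']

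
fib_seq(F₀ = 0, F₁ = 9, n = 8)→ [0, 9, 9, 18, 27, 45, 72, 117]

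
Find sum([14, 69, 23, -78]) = 28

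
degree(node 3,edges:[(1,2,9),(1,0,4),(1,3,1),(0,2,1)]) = 1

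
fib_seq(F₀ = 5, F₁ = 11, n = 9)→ [5, 11, 16, 27, 43, 70, 113, 183, 296]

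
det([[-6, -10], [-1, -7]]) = 32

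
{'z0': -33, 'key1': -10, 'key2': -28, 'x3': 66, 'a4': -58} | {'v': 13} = {'z0': -33, 'key1': -10, 'key2': -28, 'x3': 66, 'a4': -58, 'v': 13}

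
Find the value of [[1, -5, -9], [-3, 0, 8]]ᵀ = [[1, -3], [-5, 0], [-9, 8]]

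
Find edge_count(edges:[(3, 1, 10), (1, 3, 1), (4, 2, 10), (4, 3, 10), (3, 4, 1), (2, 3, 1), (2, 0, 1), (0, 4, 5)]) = 8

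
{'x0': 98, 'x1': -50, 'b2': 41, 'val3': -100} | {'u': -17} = {'x0': 98, 'x1': -50, 'b2': 41, 'val3': -100, 'u': -17}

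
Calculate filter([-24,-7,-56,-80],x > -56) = [-24, -7]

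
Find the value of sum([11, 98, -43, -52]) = 14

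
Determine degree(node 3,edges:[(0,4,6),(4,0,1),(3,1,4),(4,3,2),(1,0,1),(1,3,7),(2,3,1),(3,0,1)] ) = incident: (3,1), (4,3), (1,3), (2,3), (3,0)
= 5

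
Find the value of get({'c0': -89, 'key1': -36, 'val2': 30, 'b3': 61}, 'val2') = 30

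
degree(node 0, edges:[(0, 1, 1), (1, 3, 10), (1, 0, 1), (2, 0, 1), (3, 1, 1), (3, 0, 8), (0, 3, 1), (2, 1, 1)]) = incident: (0,1), (1,0), (2,0), (3,0), (0,3)
= 5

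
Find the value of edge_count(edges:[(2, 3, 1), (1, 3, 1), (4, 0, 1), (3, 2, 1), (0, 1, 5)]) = 5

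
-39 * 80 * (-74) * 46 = 10620480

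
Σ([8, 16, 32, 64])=8 + 16 + 32 + 64
= 120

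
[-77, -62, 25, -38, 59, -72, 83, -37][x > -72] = keep x where x > -72: -77✗, -62✓, 25✓, -38✓, 59✓, -72✗, 83✓, -37✓
= [-62, 25, -38, 59, 83, -37]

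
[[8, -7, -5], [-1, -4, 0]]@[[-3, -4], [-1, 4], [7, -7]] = C[0][0] = (8)*(-3) + (-7)*(-1) + (-5)*(7) = -52
C[0][1] = (8)*(-4) + (-7)*(4) + (-5)*(-7) = -25
C[1][0] = (-1)*(-3) + (-4)*(-1) + (0)*(7) = 7
C[1][1] = (-1)*(-4) + (-4)*(4) + (0)*(-7) = -12
= [[-52, -25], [7, -12]]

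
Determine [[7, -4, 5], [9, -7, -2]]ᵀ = [[7, 9], [-4, -7], [5, -2]]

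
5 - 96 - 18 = -109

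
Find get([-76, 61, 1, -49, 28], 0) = -76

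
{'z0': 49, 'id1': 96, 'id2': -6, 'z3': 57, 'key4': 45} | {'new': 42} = {'z0': 49, 'id1': 96, 'id2': -6, 'z3': 57, 'key4': 45, 'new': 42}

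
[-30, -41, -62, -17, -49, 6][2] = -62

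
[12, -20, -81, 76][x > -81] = [12, -20, 76]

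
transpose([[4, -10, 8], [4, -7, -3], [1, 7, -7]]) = [[4, 4, 1], [-10, -7, 7], [8, -3, -7]]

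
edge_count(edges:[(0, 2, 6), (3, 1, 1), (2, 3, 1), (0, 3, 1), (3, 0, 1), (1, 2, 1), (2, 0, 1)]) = 7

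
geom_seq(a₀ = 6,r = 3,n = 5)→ a_0 = 6*3^0 = 6
a_1 = 6*3^1 = 18
a_2 = 6*3^2 = 54
...
= [6, 18, 54, 162, 486]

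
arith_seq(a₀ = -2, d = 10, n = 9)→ a_0 = -2 + 0*10 = -2
a_1 = -2 + 1*10 = 8
a_2 = -2 + 2*10 = 18
...
= [-2, 8, 18, 28, 38, 48, 58, 68, 78]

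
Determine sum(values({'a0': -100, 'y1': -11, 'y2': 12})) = -99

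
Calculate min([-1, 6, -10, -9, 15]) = -10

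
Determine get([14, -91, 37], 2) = 37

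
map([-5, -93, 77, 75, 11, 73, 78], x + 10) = [5, -83, 87, 85, 21, 83, 88]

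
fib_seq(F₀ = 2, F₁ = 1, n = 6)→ [2, 1, 3, 4, 7, 11]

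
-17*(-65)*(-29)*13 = -416585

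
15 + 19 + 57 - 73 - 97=-79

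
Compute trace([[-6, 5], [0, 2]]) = diagonal: (-6) + 2
= -4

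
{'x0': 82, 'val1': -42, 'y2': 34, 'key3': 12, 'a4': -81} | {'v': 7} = {'x0': 82, 'val1': -42, 'y2': 34, 'key3': 12, 'a4': -81, 'v': 7}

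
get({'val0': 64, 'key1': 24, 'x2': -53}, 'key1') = 24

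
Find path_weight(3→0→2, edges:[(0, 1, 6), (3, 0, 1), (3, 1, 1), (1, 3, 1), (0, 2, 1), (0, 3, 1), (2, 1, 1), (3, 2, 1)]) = w(3→0)=1 + w(0→2)=1
= 2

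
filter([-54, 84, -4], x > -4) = [84]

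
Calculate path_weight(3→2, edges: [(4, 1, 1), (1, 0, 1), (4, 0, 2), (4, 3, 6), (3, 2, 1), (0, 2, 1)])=1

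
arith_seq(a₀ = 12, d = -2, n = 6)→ a_0 = 12 + 0*-2 = 12
a_1 = 12 + 1*-2 = 10
a_2 = 12 + 2*-2 = 8
...
= [12, 10, 8, 6, 4, 2]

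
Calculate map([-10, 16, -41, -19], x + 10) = [0, 26, -31, -9]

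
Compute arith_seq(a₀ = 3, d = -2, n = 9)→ [3, 1, -1, -3, -5, -7, -9, -11, -13]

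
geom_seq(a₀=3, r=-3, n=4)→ a_0 = 3*(-3)^0 = 3
a_1 = 3*(-3)^1 = -9
a_2 = 3*(-3)^2 = 27
...
= [3, -9, 27, -81]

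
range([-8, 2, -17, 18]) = 35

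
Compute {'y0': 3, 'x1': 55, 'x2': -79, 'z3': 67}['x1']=55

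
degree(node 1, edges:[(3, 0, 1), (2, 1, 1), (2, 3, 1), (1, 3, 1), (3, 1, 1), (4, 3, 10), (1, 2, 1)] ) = incident: (2,1), (1,3), (3,1), (1,2)
= 4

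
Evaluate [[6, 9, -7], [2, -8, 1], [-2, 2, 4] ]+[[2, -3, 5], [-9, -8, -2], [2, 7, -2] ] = [[8, 6, -2], [-7, -16, -1], [0, 9, 2]]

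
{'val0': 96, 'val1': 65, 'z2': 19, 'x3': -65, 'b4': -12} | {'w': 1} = {'val0': 96, 'val1': 65, 'z2': 19, 'x3': -65, 'b4': -12, 'w': 1}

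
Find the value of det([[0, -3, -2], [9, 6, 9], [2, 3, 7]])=105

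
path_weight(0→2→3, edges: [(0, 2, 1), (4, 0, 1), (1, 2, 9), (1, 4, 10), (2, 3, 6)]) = w(0→2)=1 + w(2→3)=6
= 7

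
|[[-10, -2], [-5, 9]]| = -100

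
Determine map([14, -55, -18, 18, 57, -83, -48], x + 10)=[24, -45, -8, 28, 67, -73, -38]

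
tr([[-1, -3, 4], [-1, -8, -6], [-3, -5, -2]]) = diagonal: (-1) + (-8) + (-2)
= -11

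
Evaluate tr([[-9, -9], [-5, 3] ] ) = -6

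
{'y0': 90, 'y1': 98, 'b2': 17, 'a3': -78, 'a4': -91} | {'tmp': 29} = {'y0': 90, 'y1': 98, 'b2': 17, 'a3': -78, 'a4': -91, 'tmp': 29}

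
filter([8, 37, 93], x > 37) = keep x where x > 37: 8✗, 37✗, 93✓
= [93]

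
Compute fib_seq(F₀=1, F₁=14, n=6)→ F_2 = F_1 + F_0 = 15
F_3 = F_2 + F_1 = 29
F_4 = F_3 + F_2 = 44
...
= [1, 14, 15, 29, 44, 73]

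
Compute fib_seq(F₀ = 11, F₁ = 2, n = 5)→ [11, 2, 13, 15, 28]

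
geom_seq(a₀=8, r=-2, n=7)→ [8, -16, 32, -64, 128, -256, 512]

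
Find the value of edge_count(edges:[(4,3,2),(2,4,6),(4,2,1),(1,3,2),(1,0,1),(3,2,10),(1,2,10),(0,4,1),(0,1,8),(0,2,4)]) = 10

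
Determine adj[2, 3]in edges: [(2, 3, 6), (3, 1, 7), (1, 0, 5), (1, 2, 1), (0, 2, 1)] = 6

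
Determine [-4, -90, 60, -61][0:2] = [-4, -90]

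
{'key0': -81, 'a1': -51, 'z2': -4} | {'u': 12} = {'key0': -81, 'a1': -51, 'z2': -4, 'u': 12}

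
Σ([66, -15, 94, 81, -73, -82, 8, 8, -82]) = 66 + (-15) + 94 + 81 + (-73) + (-82) + 8 + 8 + (-82)
= 5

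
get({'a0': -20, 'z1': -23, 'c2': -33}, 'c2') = -33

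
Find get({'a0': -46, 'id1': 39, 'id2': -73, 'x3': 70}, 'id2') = -73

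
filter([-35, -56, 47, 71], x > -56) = keep x where x > -56: -35✓, -56✗, 47✓, 71✓
= [-35, 47, 71]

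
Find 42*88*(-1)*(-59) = 218064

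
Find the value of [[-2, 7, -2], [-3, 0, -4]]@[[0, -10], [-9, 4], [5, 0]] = C[0][0] = (-2)*(0) + (7)*(-9) + (-2)*(5) = -73
C[0][1] = (-2)*(-10) + (7)*(4) + (-2)*(0) = 48
C[1][0] = (-3)*(0) + (0)*(-9) + (-4)*(5) = -20
C[1][1] = (-3)*(-10) + (0)*(4) + (-4)*(0) = 30
= [[-73, 48], [-20, 30]]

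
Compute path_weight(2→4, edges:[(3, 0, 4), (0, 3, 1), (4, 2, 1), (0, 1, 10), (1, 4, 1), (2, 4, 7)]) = 7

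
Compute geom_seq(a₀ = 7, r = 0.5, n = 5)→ a_0 = 7*0.5^0 = 7.0
a_1 = 7*0.5^1 = 3.5
a_2 = 7*0.5^2 = 1.75
...
= [7.0, 3.5, 1.75, 0.875, 0.4375]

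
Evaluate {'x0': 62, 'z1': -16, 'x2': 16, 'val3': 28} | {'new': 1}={'x0': 62, 'z1': -16, 'x2': 16, 'val3': 28, 'new': 1}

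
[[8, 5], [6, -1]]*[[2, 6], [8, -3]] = C[0][0] = (8)*(2) + (5)*(8) = 56
C[0][1] = (8)*(6) + (5)*(-3) = 33
C[1][0] = (6)*(2) + (-1)*(8) = 4
C[1][1] = (6)*(6) + (-1)*(-3) = 39
= [[56, 33], [4, 39]]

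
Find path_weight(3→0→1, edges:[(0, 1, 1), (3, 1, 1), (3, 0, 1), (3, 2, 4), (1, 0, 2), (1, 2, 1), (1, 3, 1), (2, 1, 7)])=w(3→0)=1 + w(0→1)=1
= 2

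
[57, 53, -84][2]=-84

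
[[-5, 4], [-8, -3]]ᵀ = [[-5, -8], [4, -3]]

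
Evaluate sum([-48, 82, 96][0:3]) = 130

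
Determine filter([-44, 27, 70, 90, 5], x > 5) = [27, 70, 90]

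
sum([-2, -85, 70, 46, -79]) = (-2) + (-85) + 70 + 46 + (-79)
= -50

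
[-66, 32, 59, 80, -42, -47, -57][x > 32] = keep x where x > 32: -66✗, 32✗, 59✓, 80✓, -42✗, -47✗, -57✗
= [59, 80]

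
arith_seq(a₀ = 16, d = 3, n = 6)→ a_0 = 16 + 0*3 = 16
a_1 = 16 + 1*3 = 19
a_2 = 16 + 2*3 = 22
...
= [16, 19, 22, 25, 28, 31]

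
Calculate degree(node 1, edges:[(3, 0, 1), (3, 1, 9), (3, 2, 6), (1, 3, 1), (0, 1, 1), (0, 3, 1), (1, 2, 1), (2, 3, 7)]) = incident: (3,1), (1,3), (0,1), (1,2)
= 4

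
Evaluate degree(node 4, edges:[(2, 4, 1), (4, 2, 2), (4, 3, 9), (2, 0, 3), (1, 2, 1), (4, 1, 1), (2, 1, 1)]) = 4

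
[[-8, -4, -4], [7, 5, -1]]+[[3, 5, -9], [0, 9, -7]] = [[-5, 1, -13], [7, 14, -8]]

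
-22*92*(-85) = 172040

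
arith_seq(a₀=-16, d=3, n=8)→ [-16, -13, -10, -7, -4, -1, 2, 5]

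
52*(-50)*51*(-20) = 2652000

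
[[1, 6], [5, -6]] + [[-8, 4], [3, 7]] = [[-7, 10], [8, 1]]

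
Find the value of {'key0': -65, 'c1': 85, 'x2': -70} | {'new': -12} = {'key0': -65, 'c1': 85, 'x2': -70, 'new': -12}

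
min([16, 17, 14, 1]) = 1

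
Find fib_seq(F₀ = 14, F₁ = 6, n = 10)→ F_2 = F_1 + F_0 = 20
F_3 = F_2 + F_1 = 26
F_4 = F_3 + F_2 = 46
...
= [14, 6, 20, 26, 46, 72, 118, 190, 308, 498]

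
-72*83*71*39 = -16547544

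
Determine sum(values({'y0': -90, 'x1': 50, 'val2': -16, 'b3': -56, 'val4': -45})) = (-90) + 50 + (-16) + (-56) + (-45)
= -157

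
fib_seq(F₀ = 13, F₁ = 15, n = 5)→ F_2 = F_1 + F_0 = 28
F_3 = F_2 + F_1 = 43
F_4 = F_3 + F_2 = 71
= [13, 15, 28, 43, 71]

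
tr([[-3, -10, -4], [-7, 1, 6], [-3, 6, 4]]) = diagonal: (-3) + 1 + 4
= 2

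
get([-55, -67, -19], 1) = -67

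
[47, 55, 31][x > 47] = [55]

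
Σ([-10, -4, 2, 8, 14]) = (-10) + (-4) + 2 + 8 + 14
= 10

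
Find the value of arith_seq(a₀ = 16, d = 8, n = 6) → a_0 = 16 + 0*8 = 16
a_1 = 16 + 1*8 = 24
a_2 = 16 + 2*8 = 32
...
= [16, 24, 32, 40, 48, 56]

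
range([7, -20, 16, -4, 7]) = 36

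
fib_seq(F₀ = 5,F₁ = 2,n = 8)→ F_2 = F_1 + F_0 = 7
F_3 = F_2 + F_1 = 9
F_4 = F_3 + F_2 = 16
...
= [5, 2, 7, 9, 16, 25, 41, 66]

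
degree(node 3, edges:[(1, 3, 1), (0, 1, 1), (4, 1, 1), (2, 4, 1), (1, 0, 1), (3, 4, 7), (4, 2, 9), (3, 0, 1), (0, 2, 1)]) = incident: (1,3), (3,4), (3,0)
= 3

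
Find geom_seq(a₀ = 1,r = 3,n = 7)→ a_0 = 1*3^0 = 1
a_1 = 1*3^1 = 3
a_2 = 1*3^2 = 9
...
= [1, 3, 9, 27, 81, 243, 729]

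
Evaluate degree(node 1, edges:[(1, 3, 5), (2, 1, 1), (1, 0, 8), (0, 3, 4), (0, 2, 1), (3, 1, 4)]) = 4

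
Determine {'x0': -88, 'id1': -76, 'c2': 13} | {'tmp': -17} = {'x0': -88, 'id1': -76, 'c2': 13, 'tmp': -17}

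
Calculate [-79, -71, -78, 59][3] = 59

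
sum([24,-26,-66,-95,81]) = -82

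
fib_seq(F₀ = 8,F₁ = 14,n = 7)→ F_2 = F_1 + F_0 = 22
F_3 = F_2 + F_1 = 36
F_4 = F_3 + F_2 = 58
...
= [8, 14, 22, 36, 58, 94, 152]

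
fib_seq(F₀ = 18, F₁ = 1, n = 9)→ [18, 1, 19, 20, 39, 59, 98, 157, 255]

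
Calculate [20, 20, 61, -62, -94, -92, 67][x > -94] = keep x where x > -94: 20✓, 20✓, 61✓, -62✓, -94✗, -92✓, 67✓
= [20, 20, 61, -62, -92, 67]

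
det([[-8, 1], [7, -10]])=(-8)*(-10) - (1)*(7)
= 73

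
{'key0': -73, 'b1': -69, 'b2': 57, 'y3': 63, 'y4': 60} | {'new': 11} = {'key0': -73, 'b1': -69, 'b2': 57, 'y3': 63, 'y4': 60, 'new': 11}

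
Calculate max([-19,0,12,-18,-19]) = 12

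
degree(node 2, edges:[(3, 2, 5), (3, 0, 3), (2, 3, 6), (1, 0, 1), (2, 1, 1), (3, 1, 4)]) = 3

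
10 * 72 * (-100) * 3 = -216000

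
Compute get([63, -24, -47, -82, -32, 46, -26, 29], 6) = -26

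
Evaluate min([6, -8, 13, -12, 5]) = -12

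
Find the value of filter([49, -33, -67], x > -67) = [49, -33]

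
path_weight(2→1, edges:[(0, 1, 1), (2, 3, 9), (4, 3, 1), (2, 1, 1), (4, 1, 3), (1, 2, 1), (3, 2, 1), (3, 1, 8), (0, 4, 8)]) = w(2→1)=1
= 1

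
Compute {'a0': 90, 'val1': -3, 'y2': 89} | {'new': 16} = {'a0': 90, 'val1': -3, 'y2': 89, 'new': 16}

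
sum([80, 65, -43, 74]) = 80 + 65 + (-43) + 74
= 176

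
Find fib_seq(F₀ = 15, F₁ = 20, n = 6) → F_2 = F_1 + F_0 = 35
F_3 = F_2 + F_1 = 55
F_4 = F_3 + F_2 = 90
...
= [15, 20, 35, 55, 90, 145]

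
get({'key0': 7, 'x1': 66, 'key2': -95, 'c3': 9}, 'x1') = 66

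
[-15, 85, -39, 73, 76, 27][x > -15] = keep x where x > -15: -15✗, 85✓, -39✗, 73✓, 76✓, 27✓
= [85, 73, 76, 27]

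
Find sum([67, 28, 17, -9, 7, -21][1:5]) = slice → [28, 17, -9, 7]
28 + 17 + (-9) + 7
= 43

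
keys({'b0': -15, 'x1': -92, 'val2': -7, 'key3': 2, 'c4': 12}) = ['b0', 'x1', 'val2', 'key3', 'c4']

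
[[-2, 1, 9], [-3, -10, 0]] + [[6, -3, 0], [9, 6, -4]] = [[4, -2, 9], [6, -4, -4]]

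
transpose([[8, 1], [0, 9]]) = [[8, 0], [1, 9]]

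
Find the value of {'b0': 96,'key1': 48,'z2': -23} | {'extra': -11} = {'b0': 96, 'key1': 48, 'z2': -23, 'extra': -11}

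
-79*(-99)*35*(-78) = -21351330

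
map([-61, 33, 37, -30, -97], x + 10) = [-51, 43, 47, -20, -87]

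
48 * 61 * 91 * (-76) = -20250048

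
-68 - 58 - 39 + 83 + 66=-16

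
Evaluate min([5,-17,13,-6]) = -17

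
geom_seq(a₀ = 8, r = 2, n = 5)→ a_0 = 8*2^0 = 8
a_1 = 8*2^1 = 16
a_2 = 8*2^2 = 32
...
= [8, 16, 32, 64, 128]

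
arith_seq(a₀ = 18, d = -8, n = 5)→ a_0 = 18 + 0*-8 = 18
a_1 = 18 + 1*-8 = 10
a_2 = 18 + 2*-8 = 2
...
= [18, 10, 2, -6, -14]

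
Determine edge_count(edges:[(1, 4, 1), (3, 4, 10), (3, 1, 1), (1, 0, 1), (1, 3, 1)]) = 5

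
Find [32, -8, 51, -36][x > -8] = keep x where x > -8: 32✓, -8✗, 51✓, -36✗
= [32, 51]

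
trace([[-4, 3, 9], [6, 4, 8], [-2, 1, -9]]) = -9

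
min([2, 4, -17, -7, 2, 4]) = -17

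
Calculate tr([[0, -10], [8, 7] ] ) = diagonal: 0 + 7
= 7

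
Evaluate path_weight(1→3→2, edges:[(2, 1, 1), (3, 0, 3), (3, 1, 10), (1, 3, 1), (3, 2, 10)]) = 11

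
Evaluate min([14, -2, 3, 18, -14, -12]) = -14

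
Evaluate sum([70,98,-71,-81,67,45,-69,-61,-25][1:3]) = 27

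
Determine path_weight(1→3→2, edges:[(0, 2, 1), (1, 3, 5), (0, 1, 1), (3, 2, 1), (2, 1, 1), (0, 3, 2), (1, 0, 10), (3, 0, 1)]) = w(1→3)=5 + w(3→2)=1
= 6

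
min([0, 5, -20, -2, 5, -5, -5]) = -20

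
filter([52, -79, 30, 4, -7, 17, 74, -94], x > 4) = [52, 30, 17, 74]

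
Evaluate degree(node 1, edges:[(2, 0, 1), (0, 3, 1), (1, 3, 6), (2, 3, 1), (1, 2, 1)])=incident: (1,3), (1,2)
= 2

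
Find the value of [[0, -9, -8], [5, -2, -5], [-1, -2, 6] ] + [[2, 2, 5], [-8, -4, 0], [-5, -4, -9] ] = [[2, -7, -3], [-3, -6, -5], [-6, -6, -3]]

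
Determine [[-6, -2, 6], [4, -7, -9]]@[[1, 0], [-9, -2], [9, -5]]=[[66, -26], [-14, 59]]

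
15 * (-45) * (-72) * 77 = 3742200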